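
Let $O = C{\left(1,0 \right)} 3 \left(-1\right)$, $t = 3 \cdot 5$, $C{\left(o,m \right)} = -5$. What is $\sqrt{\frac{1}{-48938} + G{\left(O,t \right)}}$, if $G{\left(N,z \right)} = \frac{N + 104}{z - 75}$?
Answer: $\frac{i \sqrt{1068747561435}}{734070} \approx 1.4083 i$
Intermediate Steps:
$t = 15$
$O = 15$ ($O = \left(-5\right) 3 \left(-1\right) = \left(-15\right) \left(-1\right) = 15$)
$G{\left(N,z \right)} = \frac{104 + N}{-75 + z}$
$\sqrt{\frac{1}{-48938} + G{\left(O,t \right)}} = \sqrt{\frac{1}{-48938} + \frac{104 + 15}{-75 + 15}} = \sqrt{- \frac{1}{48938} + \frac{1}{-60} \cdot 119} = \sqrt{- \frac{1}{48938} - \frac{119}{60}} = \sqrt{- \frac{2911841}{1468140}} = \frac{i \sqrt{1068747561435}}{734070}$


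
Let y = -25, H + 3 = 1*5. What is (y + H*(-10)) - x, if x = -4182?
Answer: 4137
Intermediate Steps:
H = 2 (H = -3 + 1*5 = -3 + 5 = 2)
(y + H*(-10)) - x = (-25 + 2*(-10)) - 1*(-4182) = (-25 - 20) + 4182 = -45 + 4182 = 4137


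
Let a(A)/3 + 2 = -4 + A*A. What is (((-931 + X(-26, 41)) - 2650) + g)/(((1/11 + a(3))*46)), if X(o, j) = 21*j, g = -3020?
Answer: -3157/230 ≈ -13.726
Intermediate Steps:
a(A) = -18 + 3*A**2 (a(A) = -6 + 3*(-4 + A*A) = -6 + 3*(-4 + A**2) = -6 + (-12 + 3*A**2) = -18 + 3*A**2)
(((-931 + X(-26, 41)) - 2650) + g)/(((1/11 + a(3))*46)) = (((-931 + 21*41) - 2650) - 3020)/(((1/11 + (-18 + 3*3**2))*46)) = (((-931 + 861) - 2650) - 3020)/(((1/11 + (-18 + 3*9))*46)) = ((-70 - 2650) - 3020)/(((1/11 + (-18 + 27))*46)) = (-2720 - 3020)/(((1/11 + 9)*46)) = -5740/((100/11)*46) = -5740/4600/11 = -5740*11/4600 = -3157/230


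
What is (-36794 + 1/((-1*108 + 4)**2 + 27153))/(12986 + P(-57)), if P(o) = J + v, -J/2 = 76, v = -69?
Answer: -328327/113907 ≈ -2.8824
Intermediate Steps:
J = -152 (J = -2*76 = -152)
P(o) = -221 (P(o) = -152 - 69 = -221)
(-36794 + 1/((-1*108 + 4)**2 + 27153))/(12986 + P(-57)) = (-36794 + 1/((-1*108 + 4)**2 + 27153))/(12986 - 221) = (-36794 + 1/((-108 + 4)**2 + 27153))/12765 = (-36794 + 1/((-104)**2 + 27153))*(1/12765) = (-36794 + 1/(10816 + 27153))*(1/12765) = (-36794 + 1/37969)*(1/12765) = -1397031385/37969*1/12765 = -328327/113907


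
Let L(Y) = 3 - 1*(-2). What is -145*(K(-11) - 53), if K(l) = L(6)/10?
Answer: 15225/2 ≈ 7612.5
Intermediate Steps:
L(Y) = 5 (L(Y) = 3 + 2 = 5)
K(l) = 1/2 (K(l) = 5/10 = 5*(1/10) = 1/2)
-145*(K(-11) - 53) = -145*(1/2 - 53) = -145*(-105/2) = 15225/2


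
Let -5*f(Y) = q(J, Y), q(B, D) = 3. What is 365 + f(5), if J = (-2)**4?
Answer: 1822/5 ≈ 364.40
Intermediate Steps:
J = 16
f(Y) = -3/5 (f(Y) = -1/5*3 = -3/5)
365 + f(5) = 365 - 3/5 = 1822/5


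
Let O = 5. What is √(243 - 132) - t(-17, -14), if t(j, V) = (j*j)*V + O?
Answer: 4041 + √111 ≈ 4051.5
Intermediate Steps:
t(j, V) = 5 + V*j² (t(j, V) = (j*j)*V + 5 = j²*V + 5 = V*j² + 5 = 5 + V*j²)
√(243 - 132) - t(-17, -14) = √(243 - 132) - (5 - 14*(-17)²) = √111 - (5 - 14*289) = √111 - (5 - 4046) = √111 - 1*(-4041) = √111 + 4041 = 4041 + √111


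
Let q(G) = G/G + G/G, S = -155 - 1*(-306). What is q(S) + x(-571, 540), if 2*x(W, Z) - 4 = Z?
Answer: 274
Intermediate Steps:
x(W, Z) = 2 + Z/2
S = 151 (S = -155 + 306 = 151)
q(G) = 2 (q(G) = 1 + 1 = 2)
q(S) + x(-571, 540) = 2 + (2 + (½)*540) = 2 + (2 + 270) = 2 + 272 = 274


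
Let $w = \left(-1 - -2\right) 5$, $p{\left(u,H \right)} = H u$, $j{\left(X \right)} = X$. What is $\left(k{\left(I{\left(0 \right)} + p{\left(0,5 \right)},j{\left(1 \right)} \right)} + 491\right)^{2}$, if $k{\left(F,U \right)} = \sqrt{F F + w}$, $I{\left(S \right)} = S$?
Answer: $\left(491 + \sqrt{5}\right)^{2} \approx 2.4328 \cdot 10^{5}$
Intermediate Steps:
$w = 5$ ($w = \left(-1 + 2\right) 5 = 1 \cdot 5 = 5$)
$k{\left(F,U \right)} = \sqrt{5 + F^{2}}$ ($k{\left(F,U \right)} = \sqrt{F F + 5} = \sqrt{F^{2} + 5} = \sqrt{5 + F^{2}}$)
$\left(k{\left(I{\left(0 \right)} + p{\left(0,5 \right)},j{\left(1 \right)} \right)} + 491\right)^{2} = \left(\sqrt{5 + \left(0 + 5 \cdot 0\right)^{2}} + 491\right)^{2} = \left(\sqrt{5 + \left(0 + 0\right)^{2}} + 491\right)^{2} = \left(\sqrt{5 + 0^{2}} + 491\right)^{2} = \left(\sqrt{5 + 0} + 491\right)^{2} = \left(\sqrt{5} + 491\right)^{2} = \left(491 + \sqrt{5}\right)^{2}$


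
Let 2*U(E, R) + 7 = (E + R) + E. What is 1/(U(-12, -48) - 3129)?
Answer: -2/6337 ≈ -0.00031561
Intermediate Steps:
U(E, R) = -7/2 + E + R/2 (U(E, R) = -7/2 + ((E + R) + E)/2 = -7/2 + (R + 2*E)/2 = -7/2 + (E + R/2) = -7/2 + E + R/2)
1/(U(-12, -48) - 3129) = 1/((-7/2 - 12 + (1/2)*(-48)) - 3129) = 1/((-7/2 - 12 - 24) - 3129) = 1/(-79/2 - 3129) = 1/(-6337/2) = -2/6337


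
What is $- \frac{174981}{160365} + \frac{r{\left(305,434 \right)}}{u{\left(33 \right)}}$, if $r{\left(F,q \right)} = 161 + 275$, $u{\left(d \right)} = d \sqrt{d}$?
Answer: $- \frac{58327}{53455} + \frac{436 \sqrt{33}}{1089} \approx 1.2088$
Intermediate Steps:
$u{\left(d \right)} = d^{\frac{3}{2}}$
$r{\left(F,q \right)} = 436$
$- \frac{174981}{160365} + \frac{r{\left(305,434 \right)}}{u{\left(33 \right)}} = - \frac{174981}{160365} + \frac{436}{33^{\frac{3}{2}}} = \left(-174981\right) \frac{1}{160365} + \frac{436}{33 \sqrt{33}} = - \frac{58327}{53455} + 436 \frac{\sqrt{33}}{1089} = - \frac{58327}{53455} + \frac{436 \sqrt{33}}{1089}$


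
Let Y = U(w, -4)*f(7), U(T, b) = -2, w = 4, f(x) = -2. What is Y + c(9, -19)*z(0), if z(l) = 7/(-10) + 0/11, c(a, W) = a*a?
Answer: -527/10 ≈ -52.700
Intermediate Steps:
c(a, W) = a²
z(l) = -7/10 (z(l) = 7*(-⅒) + 0*(1/11) = -7/10 + 0 = -7/10)
Y = 4 (Y = -2*(-2) = 4)
Y + c(9, -19)*z(0) = 4 + 9²*(-7/10) = 4 + 81*(-7/10) = 4 - 567/10 = -527/10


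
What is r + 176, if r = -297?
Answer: -121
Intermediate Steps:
r + 176 = -297 + 176 = -121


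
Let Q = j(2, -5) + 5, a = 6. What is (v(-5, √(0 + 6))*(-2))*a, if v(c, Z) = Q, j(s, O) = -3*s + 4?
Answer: -36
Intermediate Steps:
j(s, O) = 4 - 3*s
Q = 3 (Q = (4 - 3*2) + 5 = (4 - 6) + 5 = -2 + 5 = 3)
v(c, Z) = 3
(v(-5, √(0 + 6))*(-2))*a = (3*(-2))*6 = -6*6 = -36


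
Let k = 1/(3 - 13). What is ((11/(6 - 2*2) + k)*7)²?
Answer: 35721/25 ≈ 1428.8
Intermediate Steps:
k = -⅒ (k = 1/(-10) = -⅒ ≈ -0.10000)
((11/(6 - 2*2) + k)*7)² = ((11/(6 - 2*2) - ⅒)*7)² = ((11/(6 - 4) - ⅒)*7)² = ((11/2 - ⅒)*7)² = ((27/5)*7)² = (189/5)² = 35721/25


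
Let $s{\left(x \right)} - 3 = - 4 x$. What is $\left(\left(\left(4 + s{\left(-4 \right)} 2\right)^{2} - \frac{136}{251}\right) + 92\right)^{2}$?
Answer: $\frac{216895118400}{63001} \approx 3.4427 \cdot 10^{6}$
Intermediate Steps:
$s{\left(x \right)} = 3 - 4 x$
$\left(\left(\left(4 + s{\left(-4 \right)} 2\right)^{2} - \frac{136}{251}\right) + 92\right)^{2} = \left(\left(\left(4 + \left(3 - -16\right) 2\right)^{2} - \frac{136}{251}\right) + 92\right)^{2} = \left(\left(\left(4 + \left(3 + 16\right) 2\right)^{2} - \frac{136}{251}\right) + 92\right)^{2} = \left(\left(\left(4 + 19 \cdot 2\right)^{2} - \frac{136}{251}\right) + 92\right)^{2} = \left(\left(\left(4 + 38\right)^{2} - \frac{136}{251}\right) + 92\right)^{2} = \left(\left(42^{2} - \frac{136}{251}\right) + 92\right)^{2} = \left(\left(1764 - \frac{136}{251}\right) + 92\right)^{2} = \left(\frac{442628}{251} + 92\right)^{2} = \left(\frac{465720}{251}\right)^{2} = \frac{216895118400}{63001}$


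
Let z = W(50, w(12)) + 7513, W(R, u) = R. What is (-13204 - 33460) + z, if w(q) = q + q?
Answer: -39101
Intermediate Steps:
w(q) = 2*q
z = 7563 (z = 50 + 7513 = 7563)
(-13204 - 33460) + z = (-13204 - 33460) + 7563 = -46664 + 7563 = -39101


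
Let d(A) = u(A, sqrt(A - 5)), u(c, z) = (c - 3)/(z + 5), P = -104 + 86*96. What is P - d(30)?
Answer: 81493/10 ≈ 8149.3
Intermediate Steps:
P = 8152 (P = -104 + 8256 = 8152)
u(c, z) = (-3 + c)/(5 + z)
d(A) = (-3 + A)/(5 + sqrt(-5 + A)) (d(A) = (-3 + A)/(5 + sqrt(A - 5)) = (-3 + A)/(5 + sqrt(-5 + A)))
P - d(30) = 8152 - (-3 + 30)/(5 + sqrt(-5 + 30)) = 8152 - 27/(5 + sqrt(25)) = 8152 - 27/(5 + 5) = 8152 - 27/10 = 81493/10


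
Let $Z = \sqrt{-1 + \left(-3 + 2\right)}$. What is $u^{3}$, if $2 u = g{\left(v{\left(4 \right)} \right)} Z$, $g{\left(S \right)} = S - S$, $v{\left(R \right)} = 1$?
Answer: $0$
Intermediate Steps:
$Z = i \sqrt{2}$ ($Z = \sqrt{-1 - 1} = \sqrt{-2} = i \sqrt{2} \approx 1.4142 i$)
$g{\left(S \right)} = 0$
$u = 0$ ($u = \frac{0 i \sqrt{2}}{2} = \frac{1}{2} \cdot 0 = 0$)
$u^{3} = 0^{3} = 0$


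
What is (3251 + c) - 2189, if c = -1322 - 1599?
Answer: -1859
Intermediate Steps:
c = -2921
(3251 + c) - 2189 = (3251 - 2921) - 2189 = 330 - 2189 = -1859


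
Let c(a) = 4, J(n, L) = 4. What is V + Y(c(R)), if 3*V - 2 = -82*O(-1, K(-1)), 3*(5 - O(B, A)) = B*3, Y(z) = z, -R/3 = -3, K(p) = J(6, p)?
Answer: -478/3 ≈ -159.33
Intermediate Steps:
K(p) = 4
R = 9 (R = -3*(-3) = 9)
O(B, A) = 5 - B (O(B, A) = 5 - B*3/3 = 5 - B)
V = -490/3 (V = ⅔ + (-82*(5 - 1*(-1)))/3 = ⅔ + (-82*(5 + 1))/3 = ⅔ + (-82*6)/3 = ⅔ + (⅓)*(-492) = ⅔ - 164 = -490/3 ≈ -163.33)
V + Y(c(R)) = -490/3 + 4 = -478/3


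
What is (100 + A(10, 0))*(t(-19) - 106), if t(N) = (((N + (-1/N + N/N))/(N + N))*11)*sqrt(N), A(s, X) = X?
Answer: -10600 + 187550*I*sqrt(19)/361 ≈ -10600.0 + 2264.6*I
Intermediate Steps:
t(N) = 11*(1 + N - 1/N)/(2*sqrt(N)) (t(N) = (((N + (-1/N + 1))/((2*N)))*11)*sqrt(N) = (((N + (1 - 1/N))*(1/(2*N)))*11)*sqrt(N) = (((1 + N - 1/N)*(1/(2*N)))*11)*sqrt(N) = (((1 + N - 1/N)/(2*N))*11)*sqrt(N) = (11*(1 + N - 1/N)/(2*N))*sqrt(N) = 11*(1 + N - 1/N)/(2*sqrt(N)))
(100 + A(10, 0))*(t(-19) - 106) = (100 + 0)*(11*(-1 - 19 + (-19)**2)/(2*(-19)**(3/2)) - 106) = 100*(11*(I*sqrt(19)/361)*(-1 - 19 + 361)/2 - 106) = 100*((11/2)*(I*sqrt(19)/361)*341 - 106) = 100*(3751*I*sqrt(19)/722 - 106) = 100*(-106 + 3751*I*sqrt(19)/722) = -10600 + 187550*I*sqrt(19)/361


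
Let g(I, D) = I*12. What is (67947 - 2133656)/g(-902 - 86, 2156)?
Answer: 2065709/11856 ≈ 174.23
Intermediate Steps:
g(I, D) = 12*I
(67947 - 2133656)/g(-902 - 86, 2156) = (67947 - 2133656)/((12*(-902 - 86))) = -2065709/(12*(-988)) = -2065709/(-11856) = -2065709*(-1/11856) = 2065709/11856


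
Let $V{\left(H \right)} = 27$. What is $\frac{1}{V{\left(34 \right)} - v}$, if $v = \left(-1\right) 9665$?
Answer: $\frac{1}{9692} \approx 0.00010318$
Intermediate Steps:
$v = -9665$
$\frac{1}{V{\left(34 \right)} - v} = \frac{1}{27 - -9665} = \frac{1}{27 + 9665} = \frac{1}{9692}$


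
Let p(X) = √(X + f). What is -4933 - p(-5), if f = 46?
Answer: -4933 - √41 ≈ -4939.4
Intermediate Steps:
p(X) = √(46 + X) (p(X) = √(X + 46) = √(46 + X))
-4933 - p(-5) = -4933 - √(46 - 5) = -4933 - √41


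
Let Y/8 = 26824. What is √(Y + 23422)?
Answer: 3*√26446 ≈ 487.87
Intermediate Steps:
Y = 214592 (Y = 8*26824 = 214592)
√(Y + 23422) = √(214592 + 23422) = √238014 = 3*√26446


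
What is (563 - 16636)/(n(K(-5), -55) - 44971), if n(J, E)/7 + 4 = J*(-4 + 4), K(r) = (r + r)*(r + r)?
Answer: 16073/44999 ≈ 0.35719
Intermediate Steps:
K(r) = 4*r² (K(r) = (2*r)*(2*r) = 4*r²)
n(J, E) = -28 (n(J, E) = -28 + 7*(J*(-4 + 4)) = -28 + 7*(J*0) = -28 + 7*0 = -28 + 0 = -28)
(563 - 16636)/(n(K(-5), -55) - 44971) = (563 - 16636)/(-28 - 44971) = -16073/(-44999) = -16073*(-1/44999) = 16073/44999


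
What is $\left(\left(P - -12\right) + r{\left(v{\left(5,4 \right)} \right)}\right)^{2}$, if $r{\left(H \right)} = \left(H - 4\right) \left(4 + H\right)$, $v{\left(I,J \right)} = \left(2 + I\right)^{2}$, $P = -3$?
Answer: $5731236$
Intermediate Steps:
$r{\left(H \right)} = \left(-4 + H\right) \left(4 + H\right)$
$\left(\left(P - -12\right) + r{\left(v{\left(5,4 \right)} \right)}\right)^{2} = \left(\left(-3 - -12\right) - \left(16 - \left(\left(2 + 5\right)^{2}\right)^{2}\right)\right)^{2} = \left(\left(-3 + 12\right) - \left(16 - \left(7^{2}\right)^{2}\right)\right)^{2} = \left(9 - \left(16 - 49^{2}\right)\right)^{2} = \left(9 + \left(-16 + 2401\right)\right)^{2} = \left(9 + 2385\right)^{2} = 2394^{2} = 5731236$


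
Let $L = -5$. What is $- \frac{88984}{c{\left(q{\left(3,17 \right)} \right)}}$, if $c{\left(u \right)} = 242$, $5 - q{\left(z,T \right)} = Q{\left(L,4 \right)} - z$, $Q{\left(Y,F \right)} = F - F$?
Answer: $- \frac{44492}{121} \approx -367.7$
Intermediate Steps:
$Q{\left(Y,F \right)} = 0$
$q{\left(z,T \right)} = 5 + z$ ($q{\left(z,T \right)} = 5 - \left(0 - z\right) = 5 - - z = 5 + z$)
$- \frac{88984}{c{\left(q{\left(3,17 \right)} \right)}} = - \frac{88984}{242} = \left(-88984\right) \frac{1}{242} = - \frac{44492}{121}$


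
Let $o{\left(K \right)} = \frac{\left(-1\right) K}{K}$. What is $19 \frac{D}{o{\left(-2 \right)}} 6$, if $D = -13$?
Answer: $1482$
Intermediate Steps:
$o{\left(K \right)} = -1$
$19 \frac{D}{o{\left(-2 \right)}} 6 = 19 \left(- \frac{13}{-1}\right) 6 = 19 \left(\left(-13\right) \left(-1\right)\right) 6 = 19 \cdot 13 \cdot 6 = 247 \cdot 6 = 1482$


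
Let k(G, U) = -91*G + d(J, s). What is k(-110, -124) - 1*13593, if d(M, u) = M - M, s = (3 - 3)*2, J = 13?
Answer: -3583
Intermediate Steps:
s = 0 (s = 0*2 = 0)
d(M, u) = 0
k(G, U) = -91*G (k(G, U) = -91*G + 0 = -91*G)
k(-110, -124) - 1*13593 = -91*(-110) - 1*13593 = 10010 - 13593 = -3583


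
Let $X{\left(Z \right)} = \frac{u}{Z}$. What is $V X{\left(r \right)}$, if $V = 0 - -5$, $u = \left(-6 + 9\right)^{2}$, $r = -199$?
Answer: $- \frac{45}{199} \approx -0.22613$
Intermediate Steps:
$u = 9$ ($u = 3^{2} = 9$)
$V = 5$ ($V = 0 + 5 = 5$)
$X{\left(Z \right)} = \frac{9}{Z}$
$V X{\left(r \right)} = 5 \frac{9}{-199} = 5 \cdot 9 \left(- \frac{1}{199}\right) = 5 \left(- \frac{9}{199}\right) = - \frac{45}{199}$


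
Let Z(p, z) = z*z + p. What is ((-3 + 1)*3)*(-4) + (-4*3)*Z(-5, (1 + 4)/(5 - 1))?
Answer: 261/4 ≈ 65.250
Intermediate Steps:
Z(p, z) = p + z**2 (Z(p, z) = z**2 + p = p + z**2)
((-3 + 1)*3)*(-4) + (-4*3)*Z(-5, (1 + 4)/(5 - 1)) = ((-3 + 1)*3)*(-4) + (-4*3)*(-5 + ((1 + 4)/(5 - 1))**2) = -2*3*(-4) - 12*(-5 + (5/4)**2) = -6*(-4) - 12*(-5 + (5*(1/4))**2) = 24 - 12*(-5 + (5/4)**2) = 24 - 12*(-5 + 25/16) = 24 - 12*(-55/16) = 24 + 165/4 = 261/4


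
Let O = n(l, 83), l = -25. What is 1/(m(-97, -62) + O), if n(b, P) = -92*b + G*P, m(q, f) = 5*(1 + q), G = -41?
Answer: -1/1583 ≈ -0.00063171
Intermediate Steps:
m(q, f) = 5 + 5*q
n(b, P) = -92*b - 41*P
O = -1103 (O = -92*(-25) - 41*83 = 2300 - 3403 = -1103)
1/(m(-97, -62) + O) = 1/((5 + 5*(-97)) - 1103) = 1/((5 - 485) - 1103) = 1/(-480 - 1103) = 1/(-1583) = -1/1583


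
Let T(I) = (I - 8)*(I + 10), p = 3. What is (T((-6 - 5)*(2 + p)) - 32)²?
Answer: 7856809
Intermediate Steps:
T(I) = (-8 + I)*(10 + I)
(T((-6 - 5)*(2 + p)) - 32)² = ((-80 + ((-6 - 5)*(2 + 3))² + 2*((-6 - 5)*(2 + 3))) - 32)² = ((-80 + (-11*5)² + 2*(-11*5)) - 32)² = ((-80 + (-55)² + 2*(-55)) - 32)² = ((-80 + 3025 - 110) - 32)² = (2835 - 32)² = 2803² = 7856809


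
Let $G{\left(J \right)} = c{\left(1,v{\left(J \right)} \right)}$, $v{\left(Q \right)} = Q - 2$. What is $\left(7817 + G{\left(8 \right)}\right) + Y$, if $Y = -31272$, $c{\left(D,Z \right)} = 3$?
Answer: $-23452$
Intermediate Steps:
$v{\left(Q \right)} = -2 + Q$ ($v{\left(Q \right)} = Q - 2 = -2 + Q$)
$G{\left(J \right)} = 3$
$\left(7817 + G{\left(8 \right)}\right) + Y = \left(7817 + 3\right) - 31272 = 7820 - 31272 = -23452$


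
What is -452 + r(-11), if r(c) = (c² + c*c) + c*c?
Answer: -89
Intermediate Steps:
r(c) = 3*c² (r(c) = (c² + c²) + c² = 2*c² + c² = 3*c²)
-452 + r(-11) = -452 + 3*(-11)² = -452 + 3*121 = -452 + 363 = -89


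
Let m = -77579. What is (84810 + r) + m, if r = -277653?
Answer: -270422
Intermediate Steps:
(84810 + r) + m = (84810 - 277653) - 77579 = -192843 - 77579 = -270422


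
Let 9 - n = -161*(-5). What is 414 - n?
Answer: 1210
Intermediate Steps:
n = -796 (n = 9 - (-161)*(-5) = 9 - 1*805 = 9 - 805 = -796)
414 - n = 414 - 1*(-796) = 414 + 796 = 1210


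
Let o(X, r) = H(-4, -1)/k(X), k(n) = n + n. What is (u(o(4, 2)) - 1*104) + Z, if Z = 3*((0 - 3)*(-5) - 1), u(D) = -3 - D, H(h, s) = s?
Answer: -519/8 ≈ -64.875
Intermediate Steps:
k(n) = 2*n
o(X, r) = -1/(2*X)
Z = 42 (Z = 3*(-3*(-5) - 1) = 3*(15 - 1) = 3*14 = 42)
(u(o(4, 2)) - 1*104) + Z = ((-3 - (-1)/(2*4)) - 1*104) + 42 = ((-3 - (-1)/(2*4)) - 104) + 42 = ((-3 - 1*(-⅛)) - 104) + 42 = ((-3 + ⅛) - 104) + 42 = (-23/8 - 104) + 42 = -855/8 + 42 = -519/8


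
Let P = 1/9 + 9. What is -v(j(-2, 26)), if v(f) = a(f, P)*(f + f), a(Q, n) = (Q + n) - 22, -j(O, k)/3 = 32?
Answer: -62720/3 ≈ -20907.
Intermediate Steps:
j(O, k) = -96 (j(O, k) = -3*32 = -96)
P = 82/9 (P = 1/9 + 9 = 82/9 ≈ 9.1111)
a(Q, n) = -22 + Q + n
v(f) = 2*f*(-116/9 + f) (v(f) = (-22 + f + 82/9)*(f + f) = (-116/9 + f)*(2*f) = 2*f*(-116/9 + f))
-v(j(-2, 26)) = -2*(-96)*(-116 + 9*(-96))/9 = -2*(-96)*(-116 - 864)/9 = -2*(-96)*(-980)/9 = -1*62720/3 = -62720/3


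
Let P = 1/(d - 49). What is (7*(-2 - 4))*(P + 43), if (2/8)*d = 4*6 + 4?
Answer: -5420/3 ≈ -1806.7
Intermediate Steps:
d = 112 (d = 4*(4*6 + 4) = 4*(24 + 4) = 4*28 = 112)
P = 1/63 (P = 1/(112 - 49) = 1/63 ≈ 0.015873)
(7*(-2 - 4))*(P + 43) = (7*(-2 - 4))*(1/63 + 43) = (7*(-6))*(2710/63) = -42*2710/63 = -5420/3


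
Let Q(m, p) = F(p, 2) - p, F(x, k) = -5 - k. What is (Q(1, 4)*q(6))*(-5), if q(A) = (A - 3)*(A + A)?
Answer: 1980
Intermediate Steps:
Q(m, p) = -7 - p (Q(m, p) = (-5 - 1*2) - p = (-5 - 2) - p = -7 - p)
q(A) = 2*A*(-3 + A) (q(A) = (-3 + A)*(2*A) = 2*A*(-3 + A))
(Q(1, 4)*q(6))*(-5) = ((-7 - 1*4)*(2*6*(-3 + 6)))*(-5) = ((-7 - 4)*(2*6*3))*(-5) = -11*36*(-5) = -396*(-5) = 1980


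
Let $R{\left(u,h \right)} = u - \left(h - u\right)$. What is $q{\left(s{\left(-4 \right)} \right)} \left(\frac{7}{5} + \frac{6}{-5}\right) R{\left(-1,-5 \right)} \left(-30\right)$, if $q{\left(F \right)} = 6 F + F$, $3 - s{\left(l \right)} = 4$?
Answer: $126$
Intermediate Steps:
$s{\left(l \right)} = -1$ ($s{\left(l \right)} = 3 - 4 = -1$)
$q{\left(F \right)} = 7 F$
$R{\left(u,h \right)} = - h + 2 u$
$q{\left(s{\left(-4 \right)} \right)} \left(\frac{7}{5} + \frac{6}{-5}\right) R{\left(-1,-5 \right)} \left(-30\right) = 7 \left(-1\right) \left(\frac{7}{5} + \frac{6}{-5}\right) \left(\left(-1\right) \left(-5\right) + 2 \left(-1\right)\right) \left(-30\right) = - 7 \left(7 \cdot \frac{1}{5} + 6 \left(- \frac{1}{5}\right)\right) \left(5 - 2\right) \left(-30\right) = - 7 \left(\frac{7}{5} - \frac{6}{5}\right) 3 \left(-30\right) = \left(-7\right) \frac{1}{5} \cdot 3 \left(-30\right) = \left(- \frac{7}{5}\right) 3 \left(-30\right) = \left(- \frac{21}{5}\right) \left(-30\right) = 126$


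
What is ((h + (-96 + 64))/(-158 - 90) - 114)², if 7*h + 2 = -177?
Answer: 40589641/3136 ≈ 12943.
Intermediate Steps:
h = -179/7 (h = -2/7 + (⅐)*(-177) = -2/7 - 177/7 = -179/7 ≈ -25.571)
((h + (-96 + 64))/(-158 - 90) - 114)² = ((-179/7 + (-96 + 64))/(-158 - 90) - 114)² = ((-179/7 - 32)/(-248) - 114)² = (-403/7*(-1/248) - 114)² = (13/56 - 114)² = (-6371/56)² = 40589641/3136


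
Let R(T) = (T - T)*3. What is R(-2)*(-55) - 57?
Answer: -57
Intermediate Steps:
R(T) = 0 (R(T) = 0*3 = 0)
R(-2)*(-55) - 57 = 0*(-55) - 57 = 0 - 57 = -57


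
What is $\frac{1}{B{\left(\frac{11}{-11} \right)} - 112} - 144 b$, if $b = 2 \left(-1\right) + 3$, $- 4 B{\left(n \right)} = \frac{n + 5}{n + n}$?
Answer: $- \frac{32114}{223} \approx -144.01$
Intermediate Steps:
$B{\left(n \right)} = - \frac{5 + n}{8 n}$ ($B{\left(n \right)} = - \frac{\left(n + 5\right) \frac{1}{n + n}}{4} = - \frac{\left(5 + n\right) \frac{1}{2 n}}{4} = - \frac{\frac{1}{2} \frac{1}{n} \left(5 + n\right)}{4} = - \frac{5 + n}{8 n}$)
$b = 1$ ($b = -2 + 3 = 1$)
$\frac{1}{B{\left(\frac{11}{-11} \right)} - 112} - 144 b = \frac{1}{\frac{-5 - \frac{11}{-11}}{8 \frac{11}{-11}} - 112} - 144 = \frac{1}{\frac{-5 - 11 \left(- \frac{1}{11}\right)}{8 \cdot 11 \left(- \frac{1}{11}\right)} - 112} - 144 = \frac{1}{\frac{-5 - -1}{8 \left(-1\right)} - 112} - 144 = \frac{1}{\frac{1}{8} \left(-1\right) \left(-5 + 1\right) - 112} - 144 = \frac{1}{\frac{1}{8} \left(-1\right) \left(-4\right) - 112} - 144 = \frac{1}{\frac{1}{2} - 112} - 144 = \frac{1}{- \frac{223}{2}} - 144 = - \frac{2}{223} - 144 = - \frac{32114}{223}$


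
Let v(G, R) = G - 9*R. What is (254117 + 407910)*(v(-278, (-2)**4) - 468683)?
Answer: -310560175835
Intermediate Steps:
(254117 + 407910)*(v(-278, (-2)**4) - 468683) = (254117 + 407910)*((-278 - 9*(-2)**4) - 468683) = 662027*((-278 - 9*16) - 468683) = 662027*((-278 - 144) - 468683) = 662027*(-422 - 468683) = 662027*(-469105) = -310560175835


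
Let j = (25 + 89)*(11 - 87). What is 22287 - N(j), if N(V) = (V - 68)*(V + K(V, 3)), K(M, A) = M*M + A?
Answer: 655391066307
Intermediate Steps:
K(M, A) = A + M² (K(M, A) = M² + A = A + M²)
j = -8664 (j = 114*(-76) = -8664)
N(V) = (-68 + V)*(3 + V + V²) (N(V) = (V - 68)*(V + (3 + V²)) = (-68 + V)*(3 + V + V²))
22287 - N(j) = 22287 - (-204 + (-8664)³ - 67*(-8664)² - 65*(-8664)) = 22287 - (-204 - 650362258944 - 67*75064896 + 563160) = 22287 - (-204 - 650362258944 - 5029348032 + 563160) = 22287 - 1*(-655391044020) = 22287 + 655391044020 = 655391066307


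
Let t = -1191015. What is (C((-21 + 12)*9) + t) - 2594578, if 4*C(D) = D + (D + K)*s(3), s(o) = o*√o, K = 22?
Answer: -15142453/4 - 177*√3/4 ≈ -3.7857e+6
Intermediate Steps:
s(o) = o^(3/2)
C(D) = D/4 + 3*√3*(22 + D)/4 (C(D) = (D + (D + 22)*3^(3/2))/4 = (D + (22 + D)*(3*√3))/4 = (D + 3*√3*(22 + D))/4 = D/4 + 3*√3*(22 + D)/4)
(C((-21 + 12)*9) + t) - 2594578 = ((((-21 + 12)*9)/4 + 33*√3/2 + 3*((-21 + 12)*9)*√3/4) - 1191015) - 2594578 = (((-9*9)/4 + 33*√3/2 + 3*(-9*9)*√3/4) - 1191015) - 2594578 = (((¼)*(-81) + 33*√3/2 + (¾)*(-81)*√3) - 1191015) - 2594578 = ((-81/4 + 33*√3/2 - 243*√3/4) - 1191015) - 2594578 = ((-81/4 - 177*√3/4) - 1191015) - 2594578 = (-4764141/4 - 177*√3/4) - 2594578 = -15142453/4 - 177*√3/4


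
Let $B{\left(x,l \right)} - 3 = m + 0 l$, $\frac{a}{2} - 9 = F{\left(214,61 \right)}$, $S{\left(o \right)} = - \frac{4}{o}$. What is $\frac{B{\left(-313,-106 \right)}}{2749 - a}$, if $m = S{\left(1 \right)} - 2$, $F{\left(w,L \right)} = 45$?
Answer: $- \frac{3}{2641} \approx -0.0011359$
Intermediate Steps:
$a = 108$ ($a = 18 + 2 \cdot 45 = 18 + 90 = 108$)
$m = -6$ ($m = - \frac{4}{1} - 2 = \left(-4\right) 1 - 2 = -4 - 2 = -6$)
$B{\left(x,l \right)} = -3$ ($B{\left(x,l \right)} = 3 - \left(6 + 0 l\right) = 3 + \left(-6 + 0\right) = 3 - 6 = -3$)
$\frac{B{\left(-313,-106 \right)}}{2749 - a} = - \frac{3}{2749 - 108} = - \frac{3}{2641}$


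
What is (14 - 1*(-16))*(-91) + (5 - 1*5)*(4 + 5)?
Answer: -2730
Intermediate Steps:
(14 - 1*(-16))*(-91) + (5 - 1*5)*(4 + 5) = (14 + 16)*(-91) + (5 - 5)*9 = 30*(-91) + 0*9 = -2730 + 0 = -2730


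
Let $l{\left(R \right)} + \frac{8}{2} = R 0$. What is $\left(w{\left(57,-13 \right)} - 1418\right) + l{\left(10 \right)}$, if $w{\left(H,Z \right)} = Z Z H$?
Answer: $8211$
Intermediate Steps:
$l{\left(R \right)} = -4$ ($l{\left(R \right)} = -4 + R 0 = -4 + 0 = -4$)
$w{\left(H,Z \right)} = H Z^{2}$ ($w{\left(H,Z \right)} = Z^{2} H = H Z^{2}$)
$\left(w{\left(57,-13 \right)} - 1418\right) + l{\left(10 \right)} = \left(57 \left(-13\right)^{2} - 1418\right) - 4 = \left(57 \cdot 169 - 1418\right) - 4 = \left(9633 - 1418\right) - 4 = 8215 - 4 = 8211$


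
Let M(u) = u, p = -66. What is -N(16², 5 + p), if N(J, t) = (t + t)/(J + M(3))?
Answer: 122/259 ≈ 0.47104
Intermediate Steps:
N(J, t) = 2*t/(3 + J) (N(J, t) = (t + t)/(J + 3) = (2*t)/(3 + J) = 2*t/(3 + J))
-N(16², 5 + p) = -2*(5 - 66)/(3 + 16²) = -2*(-61)/(3 + 256) = -2*(-61)/259 = -1*(-122/259) = 122/259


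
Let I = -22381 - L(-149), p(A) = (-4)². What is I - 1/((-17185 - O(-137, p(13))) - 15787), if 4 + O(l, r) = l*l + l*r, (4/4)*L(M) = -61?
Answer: -1105844399/49545 ≈ -22320.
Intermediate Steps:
L(M) = -61
p(A) = 16
O(l, r) = -4 + l² + l*r (O(l, r) = -4 + (l*l + l*r) = -4 + (l² + l*r) = -4 + l² + l*r)
I = -22320 (I = -22381 - 1*(-61) = -22381 + 61 = -22320)
I - 1/((-17185 - O(-137, p(13))) - 15787) = -22320 - 1/((-17185 - (-4 + (-137)² - 137*16)) - 15787) = -22320 - 1/((-17185 - (-4 + 18769 - 2192)) - 15787) = -22320 - 1/((-17185 - 1*16573) - 15787) = -22320 - 1/((-17185 - 16573) - 15787) = -22320 - 1/(-33758 - 15787) = -22320 - 1/(-49545) = -22320 - 1*(-1/49545) = -22320 + 1/49545 = -1105844399/49545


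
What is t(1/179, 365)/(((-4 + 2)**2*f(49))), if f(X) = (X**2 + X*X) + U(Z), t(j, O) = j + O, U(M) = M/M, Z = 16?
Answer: 16334/859737 ≈ 0.018999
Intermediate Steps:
U(M) = 1
t(j, O) = O + j
f(X) = 1 + 2*X**2 (f(X) = (X**2 + X*X) + 1 = (X**2 + X**2) + 1 = 2*X**2 + 1 = 1 + 2*X**2)
t(1/179, 365)/(((-4 + 2)**2*f(49))) = (365 + 1/179)/(((-4 + 2)**2*(1 + 2*49**2))) = (365 + 1/179)/(((-2)**2*(1 + 2*2401))) = 65336/(179*((4*(1 + 4802)))) = 65336/(179*((4*4803))) = (65336/179)/19212 = (65336/179)*(1/19212) = 16334/859737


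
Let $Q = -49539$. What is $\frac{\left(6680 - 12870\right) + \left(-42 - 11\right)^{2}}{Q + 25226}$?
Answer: $\frac{3381}{24313} \approx 0.13906$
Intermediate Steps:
$\frac{\left(6680 - 12870\right) + \left(-42 - 11\right)^{2}}{Q + 25226} = \frac{\left(6680 - 12870\right) + \left(-42 - 11\right)^{2}}{-49539 + 25226} = \frac{\left(6680 - 12870\right) + \left(-53\right)^{2}}{-24313} = \left(-6190 + 2809\right) \left(- \frac{1}{24313}\right) = \left(-3381\right) \left(- \frac{1}{24313}\right) = \frac{3381}{24313}$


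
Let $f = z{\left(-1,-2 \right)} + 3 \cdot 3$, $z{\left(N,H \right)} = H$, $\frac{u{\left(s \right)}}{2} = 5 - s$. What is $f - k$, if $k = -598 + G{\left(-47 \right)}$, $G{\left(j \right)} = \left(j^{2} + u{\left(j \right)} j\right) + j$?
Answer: $3331$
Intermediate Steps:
$u{\left(s \right)} = 10 - 2 s$ ($u{\left(s \right)} = 2 \left(5 - s\right) = 10 - 2 s$)
$f = 7$ ($f = -2 + 3 \cdot 3 = -2 + 9 = 7$)
$G{\left(j \right)} = j + j^{2} + j \left(10 - 2 j\right)$ ($G{\left(j \right)} = \left(j^{2} + \left(10 - 2 j\right) j\right) + j = \left(j^{2} + j \left(10 - 2 j\right)\right) + j = j + j^{2} + j \left(10 - 2 j\right)$)
$k = -3324$ ($k = -598 - 47 \left(11 - -47\right) = -598 - 47 \left(11 + 47\right) = -598 - 2726 = -3324$)
$f - k = 7 - -3324 = 7 + 3324 = 3331$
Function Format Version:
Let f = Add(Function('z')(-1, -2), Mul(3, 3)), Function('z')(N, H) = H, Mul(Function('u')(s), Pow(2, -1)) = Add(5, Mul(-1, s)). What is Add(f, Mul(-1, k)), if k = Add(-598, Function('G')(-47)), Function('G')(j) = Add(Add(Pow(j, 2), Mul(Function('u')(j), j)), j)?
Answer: 3331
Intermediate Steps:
Function('u')(s) = Add(10, Mul(-2, s)) (Function('u')(s) = Mul(2, Add(5, Mul(-1, s))) = Add(10, Mul(-2, s)))
f = 7 (f = Add(-2, Mul(3, 3)) = Add(-2, 9) = 7)
Function('G')(j) = Add(j, Pow(j, 2), Mul(j, Add(10, Mul(-2, j)))) (Function('G')(j) = Add(Add(Pow(j, 2), Mul(Add(10, Mul(-2, j)), j)), j) = Add(Add(Pow(j, 2), Mul(j, Add(10, Mul(-2, j)))), j) = Add(j, Pow(j, 2), Mul(j, Add(10, Mul(-2, j)))))
k = -3324 (k = Add(-598, Mul(-47, Add(11, Mul(-1, -47)))) = Add(-598, Mul(-47, Add(11, 47))) = Add(-598, Mul(-47, 58)) = Add(-598, -2726) = -3324)
Add(f, Mul(-1, k)) = Add(7, Mul(-1, -3324)) = Add(7, 3324) = 3331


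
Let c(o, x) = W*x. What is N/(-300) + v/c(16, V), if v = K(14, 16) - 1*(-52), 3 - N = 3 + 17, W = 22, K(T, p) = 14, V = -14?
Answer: -331/2100 ≈ -0.15762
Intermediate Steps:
N = -17 (N = 3 - (3 + 17) = 3 - 1*20 = 3 - 20 = -17)
v = 66 (v = 14 - 1*(-52) = 14 + 52 = 66)
c(o, x) = 22*x
N/(-300) + v/c(16, V) = -17/(-300) + 66/((22*(-14))) = -17*(-1/300) + 66/(-308) = 17/300 + 66*(-1/308) = 17/300 - 3/14 = -331/2100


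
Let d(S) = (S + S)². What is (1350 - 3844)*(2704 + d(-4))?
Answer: -6903392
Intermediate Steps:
d(S) = 4*S² (d(S) = (2*S)² = 4*S²)
(1350 - 3844)*(2704 + d(-4)) = (1350 - 3844)*(2704 + 4*(-4)²) = -2494*(2704 + 4*16) = -2494*(2704 + 64) = -2494*2768 = -6903392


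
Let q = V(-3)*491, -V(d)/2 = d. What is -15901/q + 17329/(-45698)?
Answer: -194423783/33656577 ≈ -5.7767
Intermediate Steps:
V(d) = -2*d
q = 2946 (q = -2*(-3)*491 = 6*491 = 2946)
-15901/q + 17329/(-45698) = -15901/2946 + 17329/(-45698) = -15901*1/2946 + 17329*(-1/45698) = -15901/2946 - 17329/45698 = -194423783/33656577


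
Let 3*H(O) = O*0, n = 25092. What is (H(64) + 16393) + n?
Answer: 41485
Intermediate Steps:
H(O) = 0 (H(O) = (O*0)/3 = (⅓)*0 = 0)
(H(64) + 16393) + n = (0 + 16393) + 25092 = 16393 + 25092 = 41485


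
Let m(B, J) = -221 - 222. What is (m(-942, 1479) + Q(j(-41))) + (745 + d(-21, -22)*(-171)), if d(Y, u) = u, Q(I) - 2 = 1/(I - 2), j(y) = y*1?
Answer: 174837/43 ≈ 4066.0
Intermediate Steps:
m(B, J) = -443
j(y) = y
Q(I) = 2 + 1/(-2 + I) (Q(I) = 2 + 1/(I - 2) = 2 + 1/(-2 + I))
(m(-942, 1479) + Q(j(-41))) + (745 + d(-21, -22)*(-171)) = (-443 + (-3 + 2*(-41))/(-2 - 41)) + (745 - 22*(-171)) = (-443 + (-3 - 82)/(-43)) + (745 + 3762) = (-443 - 1/43*(-85)) + 4507 = (-443 + 85/43) + 4507 = -18964/43 + 4507 = 174837/43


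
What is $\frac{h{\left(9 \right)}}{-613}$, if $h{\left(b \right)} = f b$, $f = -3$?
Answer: $\frac{27}{613} \approx 0.044046$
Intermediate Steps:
$h{\left(b \right)} = - 3 b$
$\frac{h{\left(9 \right)}}{-613} = \frac{\left(-3\right) 9}{-613} = \left(-27\right) \left(- \frac{1}{613}\right) = \frac{27}{613}$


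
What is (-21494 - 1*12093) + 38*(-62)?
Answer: -35943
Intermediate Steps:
(-21494 - 1*12093) + 38*(-62) = (-21494 - 12093) - 2356 = -33587 - 2356 = -35943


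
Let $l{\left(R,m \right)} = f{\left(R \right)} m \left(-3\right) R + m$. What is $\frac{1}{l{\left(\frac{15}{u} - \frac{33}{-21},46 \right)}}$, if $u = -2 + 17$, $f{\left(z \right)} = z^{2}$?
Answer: $- \frac{343}{789038} \approx -0.00043471$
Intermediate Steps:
$u = 15$
$l{\left(R,m \right)} = m - 3 m R^{3}$ ($l{\left(R,m \right)} = R^{2} m \left(-3\right) R + m = R^{2} - 3 m R + m = R^{2} \left(- 3 R m\right) + m = - 3 m R^{3} + m = m - 3 m R^{3}$)
$\frac{1}{l{\left(\frac{15}{u} - \frac{33}{-21},46 \right)}} = \frac{1}{46 \left(1 - 3 \left(\frac{15}{15} - \frac{33}{-21}\right)^{3}\right)} = \frac{1}{46 \left(1 - 3 \left(15 \cdot \frac{1}{15} - - \frac{11}{7}\right)^{3}\right)} = \frac{1}{46 \left(1 - 3 \left(1 + \frac{11}{7}\right)^{3}\right)} = \frac{1}{46 \left(1 - 3 \left(\frac{18}{7}\right)^{3}\right)} = \frac{1}{46 \left(1 - \frac{17496}{343}\right)} = \frac{1}{46 \left(- \frac{17153}{343}\right)} = \frac{1}{- \frac{789038}{343}} = - \frac{343}{789038}$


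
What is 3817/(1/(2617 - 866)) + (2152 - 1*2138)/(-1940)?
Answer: 6483059983/970 ≈ 6.6836e+6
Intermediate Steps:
3817/(1/(2617 - 866)) + (2152 - 1*2138)/(-1940) = 3817/(1/1751) + (2152 - 2138)*(-1/1940) = 3817/(1/1751) + 14*(-1/1940) = 3817*1751 - 7/970 = 6683567 - 7/970 = 6483059983/970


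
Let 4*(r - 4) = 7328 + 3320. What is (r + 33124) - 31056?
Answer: 4734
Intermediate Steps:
r = 2666 (r = 4 + (7328 + 3320)/4 = 4 + (1/4)*10648 = 4 + 2662 = 2666)
(r + 33124) - 31056 = (2666 + 33124) - 31056 = 35790 - 31056 = 4734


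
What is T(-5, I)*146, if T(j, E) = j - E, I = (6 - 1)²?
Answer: -4380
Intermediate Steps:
I = 25 (I = 5² = 25)
T(-5, I)*146 = (-5 - 1*25)*146 = (-5 - 25)*146 = -30*146 = -4380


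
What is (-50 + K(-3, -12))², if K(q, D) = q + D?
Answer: 4225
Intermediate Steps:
K(q, D) = D + q
(-50 + K(-3, -12))² = (-50 + (-12 - 3))² = (-50 - 15)² = (-65)² = 4225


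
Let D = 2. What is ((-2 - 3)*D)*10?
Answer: -100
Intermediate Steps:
((-2 - 3)*D)*10 = ((-2 - 3)*2)*10 = -5*2*10 = -10*10 = -100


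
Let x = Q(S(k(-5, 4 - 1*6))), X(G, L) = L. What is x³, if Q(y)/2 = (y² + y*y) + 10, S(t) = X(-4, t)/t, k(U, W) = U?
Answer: 13824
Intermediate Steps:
S(t) = 1 (S(t) = t/t = 1)
Q(y) = 20 + 4*y² (Q(y) = 2*((y² + y*y) + 10) = 2*((y² + y²) + 10) = 2*(2*y² + 10) = 2*(10 + 2*y²) = 20 + 4*y²)
x = 24 (x = 20 + 4*1² = 20 + 4*1 = 20 + 4 = 24)
x³ = 24³ = 13824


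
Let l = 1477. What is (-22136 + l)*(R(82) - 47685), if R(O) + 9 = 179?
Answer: 981612385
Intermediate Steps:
R(O) = 170 (R(O) = -9 + 179 = 170)
(-22136 + l)*(R(82) - 47685) = (-22136 + 1477)*(170 - 47685) = -20659*(-47515) = 981612385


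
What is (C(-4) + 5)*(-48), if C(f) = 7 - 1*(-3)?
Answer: -720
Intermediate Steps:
C(f) = 10 (C(f) = 7 + 3 = 10)
(C(-4) + 5)*(-48) = (10 + 5)*(-48) = 15*(-48) = -720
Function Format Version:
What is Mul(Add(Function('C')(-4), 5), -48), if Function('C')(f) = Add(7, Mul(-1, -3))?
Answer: -720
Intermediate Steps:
Function('C')(f) = 10 (Function('C')(f) = Add(7, 3) = 10)
Mul(Add(Function('C')(-4), 5), -48) = Mul(Add(10, 5), -48) = Mul(15, -48) = -720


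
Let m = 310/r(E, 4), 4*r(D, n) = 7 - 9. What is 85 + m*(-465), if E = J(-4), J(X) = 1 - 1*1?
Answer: 288385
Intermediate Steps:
J(X) = 0 (J(X) = 1 - 1 = 0)
E = 0
r(D, n) = -½ (r(D, n) = (7 - 9)/4 = (¼)*(-2) = -½)
m = -620 (m = 310/(-½) = 310*(-2) = -620)
85 + m*(-465) = 85 - 620*(-465) = 85 + 288300 = 288385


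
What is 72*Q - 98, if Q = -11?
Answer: -890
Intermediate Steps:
72*Q - 98 = 72*(-11) - 98 = -792 - 98 = -890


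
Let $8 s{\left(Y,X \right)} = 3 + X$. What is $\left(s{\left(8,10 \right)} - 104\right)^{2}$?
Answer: $\frac{670761}{64} \approx 10481.0$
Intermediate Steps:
$s{\left(Y,X \right)} = \frac{3}{8} + \frac{X}{8}$ ($s{\left(Y,X \right)} = \frac{3 + X}{8} = \frac{3}{8} + \frac{X}{8}$)
$\left(s{\left(8,10 \right)} - 104\right)^{2} = \left(\left(\frac{3}{8} + \frac{1}{8} \cdot 10\right) - 104\right)^{2} = \left(\left(\frac{3}{8} + \frac{5}{4}\right) - 104\right)^{2} = \left(\frac{13}{8} - 104\right)^{2} = \left(- \frac{819}{8}\right)^{2} = \frac{670761}{64}$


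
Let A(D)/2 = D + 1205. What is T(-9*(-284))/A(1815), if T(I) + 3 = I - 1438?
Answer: 223/1208 ≈ 0.18460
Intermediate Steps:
A(D) = 2410 + 2*D (A(D) = 2*(D + 1205) = 2*(1205 + D) = 2410 + 2*D)
T(I) = -1441 + I (T(I) = -3 + (I - 1438) = -3 + (-1438 + I) = -1441 + I)
T(-9*(-284))/A(1815) = (-1441 - 9*(-284))/(2410 + 2*1815) = (-1441 + 2556)/(2410 + 3630) = 1115/6040 = 1115*(1/6040) = 223/1208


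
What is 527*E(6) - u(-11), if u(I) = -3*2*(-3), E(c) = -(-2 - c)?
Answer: 4198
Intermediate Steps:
E(c) = 2 + c
u(I) = 18 (u(I) = -6*(-3) = 18)
527*E(6) - u(-11) = 527*(2 + 6) - 1*18 = 527*8 - 18 = 4216 - 18 = 4198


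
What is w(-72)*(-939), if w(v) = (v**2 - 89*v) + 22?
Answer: -10905546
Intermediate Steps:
w(v) = 22 + v**2 - 89*v
w(-72)*(-939) = (22 + (-72)**2 - 89*(-72))*(-939) = (22 + 5184 + 6408)*(-939) = 11614*(-939) = -10905546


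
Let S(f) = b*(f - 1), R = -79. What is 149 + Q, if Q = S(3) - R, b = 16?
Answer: 260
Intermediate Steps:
S(f) = -16 + 16*f (S(f) = 16*(f - 1) = 16*(-1 + f) = -16 + 16*f)
Q = 111 (Q = (-16 + 16*3) - 1*(-79) = (-16 + 48) + 79 = 32 + 79 = 111)
149 + Q = 149 + 111 = 260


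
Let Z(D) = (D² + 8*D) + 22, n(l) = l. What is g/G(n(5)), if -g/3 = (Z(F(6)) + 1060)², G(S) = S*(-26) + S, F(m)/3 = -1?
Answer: 3415467/125 ≈ 27324.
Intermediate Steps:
F(m) = -3 (F(m) = 3*(-1) = -3)
G(S) = -25*S (G(S) = -26*S + S = -25*S)
Z(D) = 22 + D² + 8*D
g = -3415467 (g = -3*((22 + (-3)² + 8*(-3)) + 1060)² = -3*((22 + 9 - 24) + 1060)² = -3*(7 + 1060)² = -3*1067² = -3*1138489 = -3415467)
g/G(n(5)) = -3415467/((-25*5)) = -3415467/(-125) = -3415467*(-1/125) = 3415467/125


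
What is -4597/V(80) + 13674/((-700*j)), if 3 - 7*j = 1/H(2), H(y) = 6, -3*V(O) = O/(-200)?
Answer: -29346897/850 ≈ -34526.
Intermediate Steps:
V(O) = O/600 (V(O) = -O/(3*(-200)) = -O*(-1)/(3*200) = -(-1)*O/600 = O/600)
j = 17/42 (j = 3/7 - ⅐/6 = 3/7 - ⅐*⅙ = 3/7 - 1/42 = 17/42 ≈ 0.40476)
-4597/V(80) + 13674/((-700*j)) = -4597/((1/600)*80) + 13674/((-700*17/42)) = -4597/2/15 + 13674/(-850/3) = -4597*15/2 + 13674*(-3/850) = -68955/2 - 20511/425 = -29346897/850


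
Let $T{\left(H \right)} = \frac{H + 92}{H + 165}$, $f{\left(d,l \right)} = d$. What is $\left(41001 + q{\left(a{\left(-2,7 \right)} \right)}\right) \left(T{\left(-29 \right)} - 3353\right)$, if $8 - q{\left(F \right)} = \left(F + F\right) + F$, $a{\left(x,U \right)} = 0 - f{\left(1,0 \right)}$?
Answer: $- \frac{4674804085}{34} \approx -1.3749 \cdot 10^{8}$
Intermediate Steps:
$a{\left(x,U \right)} = -1$ ($a{\left(x,U \right)} = 0 - 1 = -1$)
$q{\left(F \right)} = 8 - 3 F$ ($q{\left(F \right)} = 8 - \left(\left(F + F\right) + F\right) = 8 - \left(2 F + F\right) = 8 - 3 F$)
$T{\left(H \right)} = \frac{92 + H}{165 + H}$
$\left(41001 + q{\left(a{\left(-2,7 \right)} \right)}\right) \left(T{\left(-29 \right)} - 3353\right) = \left(41001 + \left(8 - -3\right)\right) \left(\frac{92 - 29}{165 - 29} - 3353\right) = \left(41001 + \left(8 + 3\right)\right) \left(\frac{1}{136} \cdot 63 - 3353\right) = \left(41001 + 11\right) \left(\frac{1}{136} \cdot 63 - 3353\right) = 41012 \left(\frac{63}{136} - 3353\right) = 41012 \left(- \frac{455945}{136}\right) = - \frac{4674804085}{34}$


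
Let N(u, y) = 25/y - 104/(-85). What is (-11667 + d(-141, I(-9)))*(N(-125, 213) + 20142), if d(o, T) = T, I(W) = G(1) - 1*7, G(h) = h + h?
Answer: -4256722222664/18105 ≈ -2.3511e+8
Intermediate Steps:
G(h) = 2*h
N(u, y) = 104/85 + 25/y (N(u, y) = 25/y - 104*(-1/85) = 25/y + 104/85 = 104/85 + 25/y)
I(W) = -5 (I(W) = 2*1 - 1*7 = 2 - 7 = -5)
(-11667 + d(-141, I(-9)))*(N(-125, 213) + 20142) = (-11667 - 5)*((104/85 + 25/213) + 20142) = -11672*((104/85 + 25*(1/213)) + 20142) = -11672*((104/85 + 25/213) + 20142) = -11672*(24277/18105 + 20142) = -11672*364695187/18105 = -4256722222664/18105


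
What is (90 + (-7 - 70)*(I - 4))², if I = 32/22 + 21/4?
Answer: 223729/16 ≈ 13983.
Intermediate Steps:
I = 295/44 (I = 32*(1/22) + 21*(¼) = 16/11 + 21/4 = 295/44 ≈ 6.7045)
(90 + (-7 - 70)*(I - 4))² = (90 + (-7 - 70)*(295/44 - 4))² = (90 - 77*119/44)² = (90 - 833/4)² = (-473/4)² = 223729/16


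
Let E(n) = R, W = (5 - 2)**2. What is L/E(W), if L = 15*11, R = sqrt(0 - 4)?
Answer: -165*I/2 ≈ -82.5*I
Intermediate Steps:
W = 9 (W = 3**2 = 9)
R = 2*I (R = sqrt(-4) = 2*I ≈ 2.0*I)
E(n) = 2*I
L = 165
L/E(W) = 165/(2*I) = -I/2*165 = -165*I/2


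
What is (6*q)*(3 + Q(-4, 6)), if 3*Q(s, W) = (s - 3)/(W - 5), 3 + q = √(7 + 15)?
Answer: -12 + 4*√22 ≈ 6.7617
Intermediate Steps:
q = -3 + √22 (q = -3 + √(7 + 15) = -3 + √22 ≈ 1.6904)
Q(s, W) = (-3 + s)/(3*(-5 + W)) (Q(s, W) = ((s - 3)/(W - 5))/3 = ((-3 + s)/(-5 + W))/3 = (-3 + s)/(3*(-5 + W)))
(6*q)*(3 + Q(-4, 6)) = (6*(-3 + √22))*(3 + (-3 - 4)/(3*(-5 + 6))) = (-18 + 6*√22)*(3 + (⅓)*(-7)/1) = (-18 + 6*√22)*(3 + (⅓)*1*(-7)) = (-18 + 6*√22)*(3 - 7/3) = (-18 + 6*√22)*(⅔) = -12 + 4*√22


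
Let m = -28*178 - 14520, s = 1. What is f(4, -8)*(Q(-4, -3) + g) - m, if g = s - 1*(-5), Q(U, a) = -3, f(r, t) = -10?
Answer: 19474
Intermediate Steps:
g = 6 (g = 1 - 1*(-5) = 1 + 5 = 6)
m = -19504 (m = -4984 - 14520 = -19504)
f(4, -8)*(Q(-4, -3) + g) - m = -10*(-3 + 6) - 1*(-19504) = -10*3 + 19504 = -30 + 19504 = 19474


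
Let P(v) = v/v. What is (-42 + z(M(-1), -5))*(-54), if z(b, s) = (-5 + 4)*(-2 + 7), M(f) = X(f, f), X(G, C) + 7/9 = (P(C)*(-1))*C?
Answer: 2538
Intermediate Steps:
P(v) = 1
X(G, C) = -7/9 - C (X(G, C) = -7/9 + (1*(-1))*C = -7/9 - C)
M(f) = -7/9 - f
z(b, s) = -5 (z(b, s) = -1*5 = -5)
(-42 + z(M(-1), -5))*(-54) = (-42 - 5)*(-54) = -47*(-54) = 2538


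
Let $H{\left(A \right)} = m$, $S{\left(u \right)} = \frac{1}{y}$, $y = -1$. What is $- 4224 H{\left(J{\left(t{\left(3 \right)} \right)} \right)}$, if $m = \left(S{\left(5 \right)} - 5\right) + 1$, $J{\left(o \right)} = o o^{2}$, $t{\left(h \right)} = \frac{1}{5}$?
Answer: $21120$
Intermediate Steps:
$S{\left(u \right)} = -1$ ($S{\left(u \right)} = \frac{1}{-1} = -1$)
$t{\left(h \right)} = \frac{1}{5}$
$J{\left(o \right)} = o^{3}$
$m = -5$ ($m = \left(-1 - 5\right) + 1 = -6 + 1 = -5$)
$H{\left(A \right)} = -5$
$- 4224 H{\left(J{\left(t{\left(3 \right)} \right)} \right)} = \left(-4224\right) \left(-5\right) = 21120$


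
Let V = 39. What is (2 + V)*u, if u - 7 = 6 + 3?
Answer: 656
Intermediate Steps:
u = 16 (u = 7 + (6 + 3) = 7 + 9 = 16)
(2 + V)*u = (2 + 39)*16 = 41*16 = 656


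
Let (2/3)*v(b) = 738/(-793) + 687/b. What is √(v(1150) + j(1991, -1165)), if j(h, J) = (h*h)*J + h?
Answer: I*√153627974584994114153/182390 ≈ 67957.0*I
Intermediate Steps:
j(h, J) = h + J*h² (j(h, J) = h²*J + h = J*h² + h = h + J*h²)
v(b) = -1107/793 + 2061/(2*b) (v(b) = 3*(738/(-793) + 687/b)/2 = 3*(738*(-1/793) + 687/b)/2 = 3*(-738/793 + 687/b)/2 = -1107/793 + 2061/(2*b))
√(v(1150) + j(1991, -1165)) = √((9/1586)*(181597 - 246*1150)/1150 + 1991*(1 - 1165*1991)) = √((9/1586)*(1/1150)*(181597 - 282900) + 1991*(1 - 2319515)) = √((9/1586)*(1/1150)*(-101303) + 1991*(-2319514)) = √(-911727/1823900 - 4618152374) = √(-8423048115850327/1823900) = I*√153627974584994114153/182390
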